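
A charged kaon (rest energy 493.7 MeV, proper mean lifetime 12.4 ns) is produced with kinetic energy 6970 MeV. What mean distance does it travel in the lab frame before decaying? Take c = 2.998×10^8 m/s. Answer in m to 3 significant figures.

γ = 1 + K/(m₀c²) = 1 + 6970/493.7 = 15.118
β = √(1 − 1/γ²) = 0.99781
Dilated lifetime: γτ₀ = 15.118 × 12.4 ns = 187.46 ns
d = βc·γτ₀ = 0.99781 × (2.998×10^8 m/s) × 1.8746×10^-7 s = 56.1 m

d ≈ 56.1 m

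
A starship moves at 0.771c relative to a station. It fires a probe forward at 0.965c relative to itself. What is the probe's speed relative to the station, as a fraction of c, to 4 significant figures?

u ≈ 0.9954c

Relativistic velocity addition: u = (u' + v)/(1 + u'v/c²)
= (0.965 + 0.771)/(1 + 0.965×0.771) = 1.736/1.74402 = 0.9954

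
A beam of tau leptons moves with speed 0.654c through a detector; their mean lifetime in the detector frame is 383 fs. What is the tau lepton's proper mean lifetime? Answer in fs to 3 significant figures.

τ₀ ≈ 290 fs

γ = 1/√(1 − 0.654²) = 1.3219
Proper time: τ₀ = Δt/γ = 383/1.3219 = 290 fs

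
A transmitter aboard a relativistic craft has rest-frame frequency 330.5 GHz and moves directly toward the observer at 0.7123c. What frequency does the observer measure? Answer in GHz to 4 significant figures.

Relativistic Doppler: f_obs = f_src √((1+β)/(1−β))
= 330.5 × √(1.71230/0.287700) = 330.5 × 2.43961 = 806.3 GHz

f_obs ≈ 806.3 GHz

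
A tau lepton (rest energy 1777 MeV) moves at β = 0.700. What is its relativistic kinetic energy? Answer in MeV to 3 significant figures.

γ = 1/√(1 − 0.700²) = 1.4003
K = (γ − 1)m₀c² = (1.4003 − 1) × 1777 MeV = 0.40028 × 1777 MeV = 711 MeV

K ≈ 711 MeV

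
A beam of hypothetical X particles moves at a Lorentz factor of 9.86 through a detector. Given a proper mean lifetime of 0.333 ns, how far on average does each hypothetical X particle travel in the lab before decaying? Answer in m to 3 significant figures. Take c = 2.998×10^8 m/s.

d ≈ 0.979 m

β = √(1 − 1/γ²) = √(1 − 1/9.86²) = 0.99484
Dilated lifetime: Δt = γτ₀ = 9.86 × 0.333 ns = 3.2834 ns
d = vΔt = 0.99484c × 3.2834 ns = 2.9825×10^8 m/s × 3.2834×10^-9 s = 0.979 m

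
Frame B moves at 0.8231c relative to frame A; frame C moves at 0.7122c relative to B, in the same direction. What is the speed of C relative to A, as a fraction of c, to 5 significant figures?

Compose boost 2: (0.7122 + 0.8231)/(1 + 0.7122×0.8231) = 1.5353/1.586212 = 0.96790

u ≈ 0.96790c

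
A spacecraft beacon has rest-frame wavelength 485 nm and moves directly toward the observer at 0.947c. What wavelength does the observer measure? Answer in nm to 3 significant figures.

λ_obs ≈ 80.0 nm

Relativistic Doppler: λ_obs = λ_src √((1−β)/(1+β))
= 485 × √(0.053000/1.9470) = 485 × 0.16499 = 80.0 nm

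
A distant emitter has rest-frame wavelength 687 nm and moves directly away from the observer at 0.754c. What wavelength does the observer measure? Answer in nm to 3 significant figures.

Relativistic Doppler: λ_obs = λ_src √((1+β)/(1−β))
= 687 × √(1.7540/0.24600) = 687 × 2.6702 = 1830 nm

λ_obs ≈ 1830 nm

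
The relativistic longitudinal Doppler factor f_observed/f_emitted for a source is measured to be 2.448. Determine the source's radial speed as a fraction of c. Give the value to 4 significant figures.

f_obs/f_src = √((1+β)/(1−β)) = 2.448  ⇒  (1+β)/(1−β) = 5.99270
β = |1 − D²|/(1 + D²) = |1 − 5.99270|/(1 + 5.99270) = 0.7140

β ≈ 0.7140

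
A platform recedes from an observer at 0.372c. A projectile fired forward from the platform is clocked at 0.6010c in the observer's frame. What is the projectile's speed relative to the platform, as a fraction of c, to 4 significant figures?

u' ≈ 0.2949c

Inverse velocity addition: u' = (u − v)/(1 − uv/c²)
= (0.6010 − 0.372)/(1 − 0.6010×0.372) = 0.2290/0.776428 = 0.2949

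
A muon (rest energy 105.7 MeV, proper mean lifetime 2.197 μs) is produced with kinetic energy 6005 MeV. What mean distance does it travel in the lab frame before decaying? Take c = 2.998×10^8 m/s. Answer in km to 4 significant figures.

γ = 1 + K/(m₀c²) = 1 + 6005/105.7 = 57.8117
β = √(1 − 1/γ²) = 0.999850
Dilated lifetime: γτ₀ = 57.8117 × 2.197 μs = 127.012 μs
d = βc·γτ₀ = 0.999850 × (2.998×10^8 m/s) × 0.000127012 s = 38.07 km

d ≈ 38.07 km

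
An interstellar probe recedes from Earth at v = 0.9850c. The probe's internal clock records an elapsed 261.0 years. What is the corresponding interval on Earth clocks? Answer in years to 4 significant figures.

γ = 1/√(1 − 0.9850²) = 5.79528
Time dilation: Δt = γτ₀ = 5.79528 × 261.0 years = 1513 years

Δt ≈ 1513 years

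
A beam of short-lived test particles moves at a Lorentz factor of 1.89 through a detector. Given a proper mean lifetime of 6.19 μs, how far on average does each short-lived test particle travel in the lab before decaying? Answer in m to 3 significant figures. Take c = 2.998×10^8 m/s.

β = √(1 − 1/γ²) = √(1 − 1/1.89²) = 0.84856
Dilated lifetime: Δt = γτ₀ = 1.89 × 6.19 μs = 11.699 μs
d = vΔt = 0.84856c × 11.699 μs = 2.5440×10^8 m/s × 1.1699×10^-5 s = 2980 m

d ≈ 2980 m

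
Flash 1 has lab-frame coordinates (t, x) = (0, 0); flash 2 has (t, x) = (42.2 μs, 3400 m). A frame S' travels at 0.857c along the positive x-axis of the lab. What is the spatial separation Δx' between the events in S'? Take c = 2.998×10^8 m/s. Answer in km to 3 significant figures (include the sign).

γ = 1/√(1 − 0.857²) = 1.9406
Δx' = γ(Δx − vΔt) = 1.9406 × (3400 m − 0.857×(2.998×10^8 m/s)×42.2×10^-6 s)
= 1.9406 × (-7442.4 m) = -14.4 km

Δx' ≈ -14.4 km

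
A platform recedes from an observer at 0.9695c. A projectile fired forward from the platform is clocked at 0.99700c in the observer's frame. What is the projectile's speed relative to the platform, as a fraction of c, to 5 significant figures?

Inverse velocity addition: u' = (u − v)/(1 − uv/c²)
= (0.99700 − 0.9695)/(1 − 0.99700×0.9695) = 0.027500/0.03340850 = 0.82314

u' ≈ 0.82314c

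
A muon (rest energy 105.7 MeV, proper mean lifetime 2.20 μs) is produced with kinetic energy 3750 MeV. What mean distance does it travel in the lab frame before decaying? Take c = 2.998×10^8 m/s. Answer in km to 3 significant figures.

γ = 1 + K/(m₀c²) = 1 + 3750/105.7 = 36.478
β = √(1 − 1/γ²) = 0.99962
Dilated lifetime: γτ₀ = 36.478 × 2.20 μs = 80.251 μs
d = βc·γτ₀ = 0.99962 × (2.998×10^8 m/s) × 8.0251×10^-5 s = 24.1 km

d ≈ 24.1 km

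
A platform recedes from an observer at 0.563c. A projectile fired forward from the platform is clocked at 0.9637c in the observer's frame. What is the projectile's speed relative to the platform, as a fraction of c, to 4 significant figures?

Inverse velocity addition: u' = (u − v)/(1 − uv/c²)
= (0.9637 − 0.563)/(1 − 0.9637×0.563) = 0.4007/0.457437 = 0.8760

u' ≈ 0.8760c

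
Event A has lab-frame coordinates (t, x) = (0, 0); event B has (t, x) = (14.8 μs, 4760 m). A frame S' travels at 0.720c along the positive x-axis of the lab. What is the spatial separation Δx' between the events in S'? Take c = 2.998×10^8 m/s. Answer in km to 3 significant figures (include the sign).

Δx' ≈ 2.26 km

γ = 1/√(1 − 0.720²) = 1.4410
Δx' = γ(Δx − vΔt) = 1.4410 × (4760 m − 0.720×(2.998×10^8 m/s)×14.8×10^-6 s)
= 1.4410 × (1565.3 m) = 2.26 km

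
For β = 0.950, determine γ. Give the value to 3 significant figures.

γ ≈ 3.20

γ = 1/√(1 − β²) = 1/√(1 − 0.950²) = 1/√(0.097500) = 3.20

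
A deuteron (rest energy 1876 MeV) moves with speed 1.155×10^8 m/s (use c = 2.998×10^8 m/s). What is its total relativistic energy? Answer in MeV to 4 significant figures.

β = v/c = 1.155×10^8 / 2.998×10^8 = 0.385257
γ = 1/√(1 − 0.385257²) = 1.08365
E = γm₀c² = 1.08365 × 1876 MeV = 2033 MeV

E ≈ 2033 MeV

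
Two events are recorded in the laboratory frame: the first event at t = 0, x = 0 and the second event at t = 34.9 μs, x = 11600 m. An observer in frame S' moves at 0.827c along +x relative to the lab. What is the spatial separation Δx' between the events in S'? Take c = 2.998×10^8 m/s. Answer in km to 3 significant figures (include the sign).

Δx' ≈ 5.24 km

γ = 1/√(1 − 0.827²) = 1.7787
Δx' = γ(Δx − vΔt) = 1.7787 × (11600 m − 0.827×(2.998×10^8 m/s)×34.9×10^-6 s)
= 1.7787 × (2947.1 m) = 5.24 km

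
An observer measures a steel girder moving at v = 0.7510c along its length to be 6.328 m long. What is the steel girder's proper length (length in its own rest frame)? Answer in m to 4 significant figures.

γ = 1/√(1 − 0.7510²) = 1.51446
L₀ = γL = 1.51446 × 6.328 = 9.583 m

L₀ ≈ 9.583 m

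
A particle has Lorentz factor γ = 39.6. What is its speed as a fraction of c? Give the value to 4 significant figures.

β ≈ 0.9997

β = √(1 − 1/γ²) = √(1 − 1/39.6²) = √(0.999362) = 0.9997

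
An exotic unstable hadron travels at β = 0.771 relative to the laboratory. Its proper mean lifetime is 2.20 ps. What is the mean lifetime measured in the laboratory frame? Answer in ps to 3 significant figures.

γ = 1/√(1 − 0.771²) = 1.5703
Time dilation: Δt = γτ₀ = 1.5703 × 2.20 ps = 3.45 ps

Δt ≈ 3.45 ps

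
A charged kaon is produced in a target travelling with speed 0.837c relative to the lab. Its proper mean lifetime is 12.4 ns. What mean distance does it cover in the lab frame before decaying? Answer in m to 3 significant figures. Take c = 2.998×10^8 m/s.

d ≈ 5.69 m

γ = 1/√(1 − 0.837²) = 1.8275
Dilated lifetime: Δt = γτ₀ = 1.8275 × 12.4 ns = 22.661 ns
d = vΔt = 0.837c × 22.661 ns = 2.5093×10^8 m/s × 2.2661×10^-8 s = 5.69 m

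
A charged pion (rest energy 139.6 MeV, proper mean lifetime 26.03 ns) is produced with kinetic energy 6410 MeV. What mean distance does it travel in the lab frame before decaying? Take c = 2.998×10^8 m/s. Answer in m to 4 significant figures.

d ≈ 366.0 m

γ = 1 + K/(m₀c²) = 1 + 6410/139.6 = 46.9169
β = √(1 − 1/γ²) = 0.999773
Dilated lifetime: γτ₀ = 46.9169 × 26.03 ns = 1221.25 ns
d = βc·γτ₀ = 0.999773 × (2.998×10^8 m/s) × 1.22125×10^-6 s = 366.0 m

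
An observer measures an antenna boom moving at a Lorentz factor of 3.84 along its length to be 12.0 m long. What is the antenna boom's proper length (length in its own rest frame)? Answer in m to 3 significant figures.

γ = 3.84 (given)
L₀ = γL = 3.84 × 12.0 = 46.1 m

L₀ ≈ 46.1 m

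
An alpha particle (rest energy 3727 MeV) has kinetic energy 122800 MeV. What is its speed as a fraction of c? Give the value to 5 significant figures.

γ = 1 + K/(m₀c²) = 1 + 122800/3727 = 33.94875
β = √(1 − 1/γ²) = 0.99957

β ≈ 0.99957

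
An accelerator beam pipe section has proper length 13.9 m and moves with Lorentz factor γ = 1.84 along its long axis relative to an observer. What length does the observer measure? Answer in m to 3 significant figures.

L ≈ 7.55 m

γ = 1.84 (given)
Length contraction: L = L₀/γ = 13.9/1.84 = 7.55 m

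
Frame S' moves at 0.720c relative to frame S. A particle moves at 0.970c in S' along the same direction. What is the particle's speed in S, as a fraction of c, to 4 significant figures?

u ≈ 0.9951c

Relativistic velocity addition: u = (u' + v)/(1 + u'v/c²)
= (0.970 + 0.720)/(1 + 0.970×0.720) = 1.690/1.69840 = 0.9951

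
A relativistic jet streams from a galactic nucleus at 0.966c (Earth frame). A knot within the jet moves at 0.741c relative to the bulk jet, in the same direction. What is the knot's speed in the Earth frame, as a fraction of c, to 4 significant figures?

Relativistic velocity addition: u = (u' + v)/(1 + u'v/c²)
= (0.741 + 0.966)/(1 + 0.741×0.966) = 1.707/1.71581 = 0.9949

u ≈ 0.9949c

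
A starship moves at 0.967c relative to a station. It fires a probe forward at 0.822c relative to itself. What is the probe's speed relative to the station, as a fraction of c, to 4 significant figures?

Relativistic velocity addition: u = (u' + v)/(1 + u'v/c²)
= (0.822 + 0.967)/(1 + 0.822×0.967) = 1.789/1.79487 = 0.9967

u ≈ 0.9967c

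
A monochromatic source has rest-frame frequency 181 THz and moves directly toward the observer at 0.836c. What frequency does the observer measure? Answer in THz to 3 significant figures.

Relativistic Doppler: f_obs = f_src √((1+β)/(1−β))
= 181 × √(1.8360/0.16400) = 181 × 3.3459 = 606 THz

f_obs ≈ 606 THz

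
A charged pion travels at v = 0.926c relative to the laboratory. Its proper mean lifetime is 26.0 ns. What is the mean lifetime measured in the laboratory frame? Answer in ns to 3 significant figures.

γ = 1/√(1 − 0.926²) = 2.6488
Time dilation: Δt = γτ₀ = 2.6488 × 26.0 ns = 68.9 ns

Δt ≈ 68.9 ns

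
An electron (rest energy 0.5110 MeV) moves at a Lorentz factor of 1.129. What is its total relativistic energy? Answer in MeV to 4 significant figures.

E ≈ 0.5769 MeV

γ = 1.129 (given)
E = γm₀c² = 1.129 × 0.5110 MeV = 0.5769 MeV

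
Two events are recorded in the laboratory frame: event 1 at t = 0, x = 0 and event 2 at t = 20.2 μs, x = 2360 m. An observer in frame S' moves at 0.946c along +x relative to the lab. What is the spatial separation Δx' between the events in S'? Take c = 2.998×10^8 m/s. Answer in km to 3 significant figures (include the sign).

γ = 1/√(1 − 0.946²) = 3.0848
Δx' = γ(Δx − vΔt) = 3.0848 × (2360 m − 0.946×(2.998×10^8 m/s)×20.2×10^-6 s)
= 3.0848 × (-3368.9 m) = -10.4 km

Δx' ≈ -10.4 km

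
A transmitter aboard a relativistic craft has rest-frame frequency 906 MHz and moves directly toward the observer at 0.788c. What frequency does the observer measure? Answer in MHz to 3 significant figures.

f_obs ≈ 2630 MHz

Relativistic Doppler: f_obs = f_src √((1+β)/(1−β))
= 906 × √(1.7880/0.21200) = 906 × 2.9041 = 2630 MHz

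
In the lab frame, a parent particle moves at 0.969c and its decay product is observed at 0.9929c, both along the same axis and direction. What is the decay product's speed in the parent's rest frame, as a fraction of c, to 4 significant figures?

u' ≈ 0.6309c

Inverse velocity addition: u' = (u − v)/(1 − uv/c²)
= (0.9929 − 0.969)/(1 − 0.9929×0.969) = 0.02390/0.0378799 = 0.6309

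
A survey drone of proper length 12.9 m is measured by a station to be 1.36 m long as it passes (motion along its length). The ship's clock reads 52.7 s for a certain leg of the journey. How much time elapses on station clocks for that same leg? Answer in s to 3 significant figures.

Δt ≈ 500 s

Length contraction ⇒ γ = L₀/L = 12.9/1.36 = 9.4853
Time dilation: Δt = γτ₀ = 9.4853 × 52.7 s = 500 s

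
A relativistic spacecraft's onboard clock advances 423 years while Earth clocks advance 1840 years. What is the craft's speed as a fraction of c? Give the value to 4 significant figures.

β ≈ 0.9732

γ = Δt/τ₀ = 1840/423 = 4.34988
β = √(1 − 1/γ²) = √(1 − 1/4.34988²) = 0.9732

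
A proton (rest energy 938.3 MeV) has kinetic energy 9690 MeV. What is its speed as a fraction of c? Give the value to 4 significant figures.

γ = 1 + K/(m₀c²) = 1 + 9690/938.3 = 11.3272
β = √(1 − 1/γ²) = 0.9961

β ≈ 0.9961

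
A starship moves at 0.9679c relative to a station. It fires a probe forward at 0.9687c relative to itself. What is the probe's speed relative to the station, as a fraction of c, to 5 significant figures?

Relativistic velocity addition: u = (u' + v)/(1 + u'v/c²)
= (0.9687 + 0.9679)/(1 + 0.9687×0.9679) = 1.9366/1.937605 = 0.99948

u ≈ 0.99948c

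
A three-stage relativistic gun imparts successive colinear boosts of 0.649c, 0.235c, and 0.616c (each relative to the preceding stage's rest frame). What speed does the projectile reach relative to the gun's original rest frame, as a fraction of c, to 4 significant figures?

u ≈ 0.9392c

Compose boost 2: (0.235 + 0.649)/(1 + 0.235×0.649) = 0.8840/1.15251 = 0.767018
Compose boost 3: (0.616 + 0.767018)/(1 + 0.616×0.767018) = 1.38302/1.47248 = 0.9392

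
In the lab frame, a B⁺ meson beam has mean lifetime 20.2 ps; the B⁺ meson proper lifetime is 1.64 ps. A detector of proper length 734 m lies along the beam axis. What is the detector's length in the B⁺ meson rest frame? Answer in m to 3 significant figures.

Time dilation ⇒ γ = Δt/τ₀ = 20.2/1.64 = 12.317
Length contraction: L = L₀/γ = 734/12.317 = 59.6 m

L ≈ 59.6 m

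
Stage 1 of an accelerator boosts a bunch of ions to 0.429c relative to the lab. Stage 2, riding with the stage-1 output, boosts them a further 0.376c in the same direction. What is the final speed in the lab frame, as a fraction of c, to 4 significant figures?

u ≈ 0.6932c

Compose boost 2: (0.376 + 0.429)/(1 + 0.376×0.429) = 0.8050/1.16130 = 0.6932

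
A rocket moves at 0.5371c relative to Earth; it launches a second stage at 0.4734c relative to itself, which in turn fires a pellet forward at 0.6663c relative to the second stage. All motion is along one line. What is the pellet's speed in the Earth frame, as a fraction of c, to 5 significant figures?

Compose boost 2: (0.4734 + 0.5371)/(1 + 0.4734×0.5371) = 1.0105/1.254263 = 0.8056523
Compose boost 3: (0.6663 + 0.8056523)/(1 + 0.6663×0.8056523) = 1.471952/1.536806 = 0.95780

u ≈ 0.95780c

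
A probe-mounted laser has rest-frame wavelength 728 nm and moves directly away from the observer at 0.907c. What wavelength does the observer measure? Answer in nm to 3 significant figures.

Relativistic Doppler: λ_obs = λ_src √((1+β)/(1−β))
= 728 × √(1.9070/0.093000) = 728 × 4.5283 = 3300 nm

λ_obs ≈ 3300 nm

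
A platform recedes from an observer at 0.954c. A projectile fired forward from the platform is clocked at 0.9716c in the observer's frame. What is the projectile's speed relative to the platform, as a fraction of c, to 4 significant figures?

Inverse velocity addition: u' = (u − v)/(1 − uv/c²)
= (0.9716 − 0.954)/(1 − 0.9716×0.954) = 0.01760/0.0730936 = 0.2408

u' ≈ 0.2408c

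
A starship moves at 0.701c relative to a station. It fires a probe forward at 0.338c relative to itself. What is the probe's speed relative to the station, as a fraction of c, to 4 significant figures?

u ≈ 0.8400c

Relativistic velocity addition: u = (u' + v)/(1 + u'v/c²)
= (0.338 + 0.701)/(1 + 0.338×0.701) = 1.039/1.23694 = 0.8400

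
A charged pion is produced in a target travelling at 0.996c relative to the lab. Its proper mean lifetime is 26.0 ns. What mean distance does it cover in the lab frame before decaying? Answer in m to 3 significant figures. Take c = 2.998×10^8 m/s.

d ≈ 86.9 m

γ = 1/√(1 − 0.996²) = 11.192
Dilated lifetime: Δt = γτ₀ = 11.192 × 26.0 ns = 290.98 ns
d = vΔt = 0.996c × 290.98 ns = 2.9860×10^8 m/s × 2.9098×10^-7 s = 86.9 m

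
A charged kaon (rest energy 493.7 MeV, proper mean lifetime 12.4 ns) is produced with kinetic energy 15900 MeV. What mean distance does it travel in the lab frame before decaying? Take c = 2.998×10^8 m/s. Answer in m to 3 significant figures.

d ≈ 123 m

γ = 1 + K/(m₀c²) = 1 + 15900/493.7 = 33.206
β = √(1 − 1/γ²) = 0.99955
Dilated lifetime: γτ₀ = 33.206 × 12.4 ns = 411.75 ns
d = βc·γτ₀ = 0.99955 × (2.998×10^8 m/s) × 4.1175×10^-7 s = 123 m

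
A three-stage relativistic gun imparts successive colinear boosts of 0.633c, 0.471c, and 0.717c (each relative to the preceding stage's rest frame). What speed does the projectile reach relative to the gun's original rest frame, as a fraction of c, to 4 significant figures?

Compose boost 2: (0.471 + 0.633)/(1 + 0.471×0.633) = 1.104/1.29814 = 0.850446
Compose boost 3: (0.717 + 0.850446)/(1 + 0.717×0.850446) = 1.56745/1.60977 = 0.9737

u ≈ 0.9737c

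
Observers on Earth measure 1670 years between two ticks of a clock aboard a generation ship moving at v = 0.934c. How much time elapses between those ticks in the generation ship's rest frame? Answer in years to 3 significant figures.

τ₀ ≈ 597 years

γ = 1/√(1 − 0.934²) = 2.7990
Proper time: τ₀ = Δt/γ = 1670/2.7990 = 597 years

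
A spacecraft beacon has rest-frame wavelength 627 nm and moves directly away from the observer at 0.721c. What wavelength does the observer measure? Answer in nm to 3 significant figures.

Relativistic Doppler: λ_obs = λ_src √((1+β)/(1−β))
= 627 × √(1.7210/0.27900) = 627 × 2.4836 = 1560 nm

λ_obs ≈ 1560 nm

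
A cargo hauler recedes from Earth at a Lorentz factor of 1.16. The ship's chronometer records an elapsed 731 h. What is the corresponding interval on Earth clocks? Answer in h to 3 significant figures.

γ = 1.16 (given)
Time dilation: Δt = γτ₀ = 1.16 × 731 h = 848 h

Δt ≈ 848 h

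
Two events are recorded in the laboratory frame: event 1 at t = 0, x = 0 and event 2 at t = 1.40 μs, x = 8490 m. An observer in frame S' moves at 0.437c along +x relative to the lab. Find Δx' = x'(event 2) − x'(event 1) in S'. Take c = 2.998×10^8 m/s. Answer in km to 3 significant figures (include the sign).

Δx' ≈ 9.24 km

γ = 1/√(1 − 0.437²) = 1.1118
Δx' = γ(Δx − vΔt) = 1.1118 × (8490 m − 0.437×(2.998×10^8 m/s)×1.40×10^-6 s)
= 1.1118 × (8306.6 m) = 9.24 km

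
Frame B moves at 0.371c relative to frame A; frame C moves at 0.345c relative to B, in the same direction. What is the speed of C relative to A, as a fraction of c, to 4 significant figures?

u ≈ 0.6348c

Compose boost 2: (0.345 + 0.371)/(1 + 0.345×0.371) = 0.7160/1.12800 = 0.6348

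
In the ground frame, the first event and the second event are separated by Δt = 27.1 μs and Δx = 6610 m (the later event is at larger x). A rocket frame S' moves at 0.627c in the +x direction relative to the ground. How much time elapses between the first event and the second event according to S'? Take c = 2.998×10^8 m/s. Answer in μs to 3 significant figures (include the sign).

γ = 1/√(1 − 0.627²) = 1.2837
Δt' = γ(Δt − vΔx/c²) = 1.2837 × (27.1 μs − 0.627×6610 m / (2.998×10^8 m/s))
= 1.2837 × (13.276 μs) = 17.0 μs

Δt' ≈ 17.0 μs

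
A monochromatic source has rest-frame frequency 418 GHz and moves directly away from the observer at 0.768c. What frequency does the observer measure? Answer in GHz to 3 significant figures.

f_obs ≈ 151 GHz

Relativistic Doppler: f_obs = f_src √((1−β)/(1+β))
= 418 × √(0.23200/1.7680) = 418 × 0.36225 = 151 GHz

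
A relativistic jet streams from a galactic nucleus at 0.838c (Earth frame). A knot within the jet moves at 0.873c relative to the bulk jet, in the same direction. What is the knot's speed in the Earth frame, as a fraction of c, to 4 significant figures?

u ≈ 0.9881c

Relativistic velocity addition: u = (u' + v)/(1 + u'v/c²)
= (0.873 + 0.838)/(1 + 0.873×0.838) = 1.711/1.73157 = 0.9881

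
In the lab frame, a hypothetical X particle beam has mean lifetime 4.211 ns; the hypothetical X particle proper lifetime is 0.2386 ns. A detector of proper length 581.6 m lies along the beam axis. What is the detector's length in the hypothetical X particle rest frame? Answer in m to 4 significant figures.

L ≈ 32.95 m

Time dilation ⇒ γ = Δt/τ₀ = 4.211/0.2386 = 17.6488
Length contraction: L = L₀/γ = 581.6/17.6488 = 32.95 m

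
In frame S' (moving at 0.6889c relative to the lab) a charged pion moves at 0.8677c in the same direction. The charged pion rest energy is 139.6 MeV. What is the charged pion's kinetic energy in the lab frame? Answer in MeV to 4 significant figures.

K ≈ 479.4 MeV

u_lab = (0.8677 + 0.6889)/(1 + 0.8677×0.6889) = 0.9742398
γ = 1/√(1 − 0.9742398²) = 4.43431
K = (γ − 1)m₀c² = (4.43431 − 1) × 139.6 = 3.43431 × 139.6 = 479.4 MeV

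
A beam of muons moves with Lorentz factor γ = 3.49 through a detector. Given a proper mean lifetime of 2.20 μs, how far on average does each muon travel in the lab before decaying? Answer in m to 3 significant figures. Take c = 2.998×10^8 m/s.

d ≈ 2210 m

β = √(1 − 1/γ²) = √(1 − 1/3.49²) = 0.95807
Dilated lifetime: Δt = γτ₀ = 3.49 × 2.20 μs = 7.6780 μs
d = vΔt = 0.95807c × 7.6780 μs = 2.8723×10^8 m/s × 7.6780×10^-6 s = 2210 m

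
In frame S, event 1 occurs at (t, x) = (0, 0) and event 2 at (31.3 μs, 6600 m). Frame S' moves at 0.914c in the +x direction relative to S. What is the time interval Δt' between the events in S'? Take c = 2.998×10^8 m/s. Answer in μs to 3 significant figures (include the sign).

Δt' ≈ 27.6 μs

γ = 1/√(1 − 0.914²) = 2.4648
Δt' = γ(Δt − vΔx/c²) = 2.4648 × (31.3 μs − 0.914×6600 m / (2.998×10^8 m/s))
= 2.4648 × (11.179 μs) = 27.6 μs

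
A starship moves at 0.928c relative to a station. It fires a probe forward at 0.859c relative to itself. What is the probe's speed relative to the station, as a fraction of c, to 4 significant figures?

Relativistic velocity addition: u = (u' + v)/(1 + u'v/c²)
= (0.859 + 0.928)/(1 + 0.859×0.928) = 1.787/1.79715 = 0.9944

u ≈ 0.9944c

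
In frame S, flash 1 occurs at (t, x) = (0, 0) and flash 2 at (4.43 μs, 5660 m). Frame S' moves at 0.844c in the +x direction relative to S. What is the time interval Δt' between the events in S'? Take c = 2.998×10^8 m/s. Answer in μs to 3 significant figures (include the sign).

γ = 1/√(1 − 0.844²) = 1.8645
Δt' = γ(Δt − vΔx/c²) = 1.8645 × (4.43 μs − 0.844×5660 m / (2.998×10^8 m/s))
= 1.8645 × (-11.504 μs) = -21.4 μs

Δt' ≈ -21.4 μs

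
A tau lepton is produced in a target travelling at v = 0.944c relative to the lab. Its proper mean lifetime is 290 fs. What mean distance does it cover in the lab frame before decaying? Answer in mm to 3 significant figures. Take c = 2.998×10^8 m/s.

d ≈ 0.249 mm

γ = 1/√(1 − 0.944²) = 3.0308
Dilated lifetime: Δt = γτ₀ = 3.0308 × 290 fs = 878.93 fs
d = vΔt = 0.944c × 878.93 fs = 2.8301×10^8 m/s × 8.7893×10^-13 s = 0.249 mm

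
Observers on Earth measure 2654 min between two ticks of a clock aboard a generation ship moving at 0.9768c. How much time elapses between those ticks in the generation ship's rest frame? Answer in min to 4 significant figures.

τ₀ ≈ 568.4 min

γ = 1/√(1 − 0.9768²) = 4.66955
Proper time: τ₀ = Δt/γ = 2654/4.66955 = 568.4 min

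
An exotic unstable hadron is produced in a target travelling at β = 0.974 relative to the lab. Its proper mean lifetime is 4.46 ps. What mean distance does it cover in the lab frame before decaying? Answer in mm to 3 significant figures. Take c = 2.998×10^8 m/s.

d ≈ 5.75 mm

γ = 1/√(1 − 0.974²) = 4.4141
Dilated lifetime: Δt = γτ₀ = 4.4141 × 4.46 ps = 19.687 ps
d = vΔt = 0.974c × 19.687 ps = 2.9201×10^8 m/s × 1.9687×10^-11 s = 5.75 mm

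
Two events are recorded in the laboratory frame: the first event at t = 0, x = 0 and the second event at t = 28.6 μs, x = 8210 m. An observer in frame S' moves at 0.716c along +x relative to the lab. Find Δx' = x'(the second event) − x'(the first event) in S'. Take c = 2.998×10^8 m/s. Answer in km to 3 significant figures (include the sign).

γ = 1/√(1 − 0.716²) = 1.4325
Δx' = γ(Δx − vΔt) = 1.4325 × (8210 m − 0.716×(2.998×10^8 m/s)×28.6×10^-6 s)
= 1.4325 × (2070.8 m) = 2.97 km

Δx' ≈ 2.97 km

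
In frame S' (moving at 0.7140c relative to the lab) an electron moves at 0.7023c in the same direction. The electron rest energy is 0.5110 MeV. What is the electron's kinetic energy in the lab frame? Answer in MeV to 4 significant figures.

u_lab = (0.7023 + 0.7140)/(1 + 0.7023×0.7140) = 0.9432931
γ = 1/√(1 − 0.9432931²) = 3.01240
K = (γ − 1)m₀c² = (3.01240 − 1) × 0.5110 = 2.01240 × 0.5110 = 1.028 MeV

K ≈ 1.028 MeV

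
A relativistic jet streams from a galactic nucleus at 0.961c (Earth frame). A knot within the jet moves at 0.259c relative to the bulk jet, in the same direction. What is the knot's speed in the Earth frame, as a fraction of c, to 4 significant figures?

u ≈ 0.9769c

Relativistic velocity addition: u = (u' + v)/(1 + u'v/c²)
= (0.259 + 0.961)/(1 + 0.259×0.961) = 1.220/1.24890 = 0.9769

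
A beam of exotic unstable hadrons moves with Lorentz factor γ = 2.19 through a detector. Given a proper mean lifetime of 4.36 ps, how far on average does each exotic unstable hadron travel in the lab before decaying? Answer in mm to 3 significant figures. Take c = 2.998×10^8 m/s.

d ≈ 2.55 mm

β = √(1 − 1/γ²) = √(1 − 1/2.19²) = 0.88966
Dilated lifetime: Δt = γτ₀ = 2.19 × 4.36 ps = 9.5484 ps
d = vΔt = 0.88966c × 9.5484 ps = 2.6672×10^8 m/s × 9.5484×10^-12 s = 2.55 mm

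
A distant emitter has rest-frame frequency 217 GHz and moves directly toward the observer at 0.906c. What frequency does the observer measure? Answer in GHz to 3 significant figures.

f_obs ≈ 977 GHz

Relativistic Doppler: f_obs = f_src √((1+β)/(1−β))
= 217 × √(1.9060/0.094000) = 217 × 4.5030 = 977 GHz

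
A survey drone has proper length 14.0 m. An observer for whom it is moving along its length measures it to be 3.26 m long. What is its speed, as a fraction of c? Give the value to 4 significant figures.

β ≈ 0.9725

γ = L₀/L = 14.0/3.26 = 4.29448
β = √(1 − 1/γ²) = 0.9725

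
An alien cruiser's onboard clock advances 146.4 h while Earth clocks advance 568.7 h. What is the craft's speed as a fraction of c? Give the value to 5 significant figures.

β ≈ 0.96630

γ = Δt/τ₀ = 568.7/146.4 = 3.884563
β = √(1 − 1/γ²) = √(1 − 1/3.884563²) = 0.96630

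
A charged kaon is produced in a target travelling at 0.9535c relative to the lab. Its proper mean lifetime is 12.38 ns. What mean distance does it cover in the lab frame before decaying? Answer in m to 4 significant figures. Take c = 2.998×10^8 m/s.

γ = 1/√(1 − 0.9535²) = 3.31793
Dilated lifetime: Δt = γτ₀ = 3.31793 × 12.38 ns = 41.0759 ns
d = vΔt = 0.9535c × 41.0759 ns = 2.85859×10^8 m/s × 4.10759×10^-8 s = 11.74 m

d ≈ 11.74 m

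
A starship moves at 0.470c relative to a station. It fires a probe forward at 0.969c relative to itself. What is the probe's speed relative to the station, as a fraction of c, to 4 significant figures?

u ≈ 0.9887c

Relativistic velocity addition: u = (u' + v)/(1 + u'v/c²)
= (0.969 + 0.470)/(1 + 0.969×0.470) = 1.439/1.45543 = 0.9887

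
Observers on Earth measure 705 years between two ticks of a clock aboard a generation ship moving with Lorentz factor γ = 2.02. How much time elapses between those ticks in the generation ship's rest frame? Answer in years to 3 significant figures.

τ₀ ≈ 349 years

γ = 2.02 (given)
Proper time: τ₀ = Δt/γ = 705/2.02 = 349 years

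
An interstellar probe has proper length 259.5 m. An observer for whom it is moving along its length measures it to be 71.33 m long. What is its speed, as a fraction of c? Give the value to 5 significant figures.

γ = L₀/L = 259.5/71.33 = 3.638020
β = √(1 − 1/γ²) = 0.96148

β ≈ 0.96148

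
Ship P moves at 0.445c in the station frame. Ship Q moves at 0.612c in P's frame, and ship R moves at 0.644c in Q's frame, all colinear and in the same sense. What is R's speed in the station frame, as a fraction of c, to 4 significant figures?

u ≈ 0.9607c

Compose boost 2: (0.612 + 0.445)/(1 + 0.612×0.445) = 1.057/1.27234 = 0.830753
Compose boost 3: (0.644 + 0.830753)/(1 + 0.644×0.830753) = 1.47475/1.53500 = 0.9607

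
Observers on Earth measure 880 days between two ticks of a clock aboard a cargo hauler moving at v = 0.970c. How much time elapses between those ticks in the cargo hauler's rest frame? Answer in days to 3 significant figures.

γ = 1/√(1 − 0.970²) = 4.1135
Proper time: τ₀ = Δt/γ = 880/4.1135 = 214 days

τ₀ ≈ 214 days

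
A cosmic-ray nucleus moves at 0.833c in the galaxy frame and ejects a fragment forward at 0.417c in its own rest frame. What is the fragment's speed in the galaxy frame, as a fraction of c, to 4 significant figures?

Compose boost 2: (0.417 + 0.833)/(1 + 0.417×0.833) = 1.250/1.34736 = 0.9277

u ≈ 0.9277c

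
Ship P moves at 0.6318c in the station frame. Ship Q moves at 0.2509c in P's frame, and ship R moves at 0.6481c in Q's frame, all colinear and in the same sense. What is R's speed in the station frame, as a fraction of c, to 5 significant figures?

Compose boost 2: (0.2509 + 0.6318)/(1 + 0.2509×0.6318) = 0.88270/1.158519 = 0.7619213
Compose boost 3: (0.6481 + 0.7619213)/(1 + 0.6481×0.7619213) = 1.410021/1.493801 = 0.94391

u ≈ 0.94391c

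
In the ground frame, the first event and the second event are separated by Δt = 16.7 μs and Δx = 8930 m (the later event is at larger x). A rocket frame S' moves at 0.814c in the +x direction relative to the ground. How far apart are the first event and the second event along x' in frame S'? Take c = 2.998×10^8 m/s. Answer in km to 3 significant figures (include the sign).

Δx' ≈ 8.36 km

γ = 1/√(1 − 0.814²) = 1.7216
Δx' = γ(Δx − vΔt) = 1.7216 × (8930 m − 0.814×(2.998×10^8 m/s)×16.7×10^-6 s)
= 1.7216 × (4854.6 m) = 8.36 km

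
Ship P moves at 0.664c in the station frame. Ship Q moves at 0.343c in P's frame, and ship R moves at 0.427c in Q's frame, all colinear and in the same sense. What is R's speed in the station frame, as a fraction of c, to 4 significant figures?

u ≈ 0.9237c

Compose boost 2: (0.343 + 0.664)/(1 + 0.343×0.664) = 1.007/1.22775 = 0.820198
Compose boost 3: (0.427 + 0.820198)/(1 + 0.427×0.820198) = 1.24720/1.35022 = 0.9237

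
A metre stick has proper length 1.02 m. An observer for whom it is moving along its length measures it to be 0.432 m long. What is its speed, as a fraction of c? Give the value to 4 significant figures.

γ = L₀/L = 1.02/0.432 = 2.36111
β = √(1 − 1/γ²) = 0.9059

β ≈ 0.9059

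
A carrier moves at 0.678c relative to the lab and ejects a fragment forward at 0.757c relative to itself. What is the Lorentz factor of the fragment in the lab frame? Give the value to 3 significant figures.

u_lab = (0.757 + 0.678)/(1 + 0.757×0.678) = 1.435/1.51325 = 0.948293
γ = 1/√(1 − 0.948293²) = 3.15

γ ≈ 3.15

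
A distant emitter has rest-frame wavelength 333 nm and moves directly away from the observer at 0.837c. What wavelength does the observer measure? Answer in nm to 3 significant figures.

λ_obs ≈ 1120 nm

Relativistic Doppler: λ_obs = λ_src √((1+β)/(1−β))
= 333 × √(1.8370/0.16300) = 333 × 3.3571 = 1120 nm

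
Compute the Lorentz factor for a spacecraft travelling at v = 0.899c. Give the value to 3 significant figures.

γ ≈ 2.28

γ = 1/√(1 − β²) = 1/√(1 − 0.899²) = 1/√(0.19180) = 2.28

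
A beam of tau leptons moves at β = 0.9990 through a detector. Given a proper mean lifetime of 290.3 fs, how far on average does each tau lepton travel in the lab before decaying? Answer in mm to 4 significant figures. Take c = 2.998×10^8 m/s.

γ = 1/√(1 − 0.9990²) = 22.3663
Dilated lifetime: Δt = γτ₀ = 22.3663 × 290.3 fs = 6492.93 fs
d = vΔt = 0.9990c × 6492.93 fs = 2.99500×10^8 m/s × 6.49293×10^-12 s = 1.945 mm

d ≈ 1.945 mm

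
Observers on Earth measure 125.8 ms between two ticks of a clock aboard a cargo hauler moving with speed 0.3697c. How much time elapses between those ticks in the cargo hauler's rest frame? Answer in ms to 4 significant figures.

γ = 1/√(1 − 0.3697²) = 1.07625
Proper time: τ₀ = Δt/γ = 125.8/1.07625 = 116.9 ms

τ₀ ≈ 116.9 ms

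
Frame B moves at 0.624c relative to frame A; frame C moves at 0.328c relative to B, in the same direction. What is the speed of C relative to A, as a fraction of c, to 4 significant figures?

u ≈ 0.7903c

Compose boost 2: (0.328 + 0.624)/(1 + 0.328×0.624) = 0.9520/1.20467 = 0.7903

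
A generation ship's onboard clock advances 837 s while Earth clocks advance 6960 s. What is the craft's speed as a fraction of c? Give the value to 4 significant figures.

β ≈ 0.9927

γ = Δt/τ₀ = 6960/837 = 8.31541
β = √(1 − 1/γ²) = √(1 − 1/8.31541²) = 0.9927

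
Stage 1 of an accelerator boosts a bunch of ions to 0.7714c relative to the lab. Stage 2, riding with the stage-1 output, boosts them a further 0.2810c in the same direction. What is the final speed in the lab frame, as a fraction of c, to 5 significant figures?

Compose boost 2: (0.2810 + 0.7714)/(1 + 0.2810×0.7714) = 1.0524/1.216763 = 0.86492

u ≈ 0.86492c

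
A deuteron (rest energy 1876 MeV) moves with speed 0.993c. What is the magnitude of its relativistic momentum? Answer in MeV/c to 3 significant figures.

p ≈ 15800 MeV/c

γ = 1/√(1 − 0.993²) = 8.4664
p = γβm₀c = 8.4664 × 0.993 × 1876 MeV/c = 15800 MeV/c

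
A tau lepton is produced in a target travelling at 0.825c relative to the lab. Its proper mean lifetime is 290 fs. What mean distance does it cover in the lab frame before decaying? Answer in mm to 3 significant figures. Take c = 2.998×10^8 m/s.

γ = 1/√(1 − 0.825²) = 1.7695
Dilated lifetime: Δt = γτ₀ = 1.7695 × 290 fs = 513.15 fs
d = vΔt = 0.825c × 513.15 fs = 2.4734×10^8 m/s × 5.1315×10^-13 s = 0.127 mm

d ≈ 0.127 mm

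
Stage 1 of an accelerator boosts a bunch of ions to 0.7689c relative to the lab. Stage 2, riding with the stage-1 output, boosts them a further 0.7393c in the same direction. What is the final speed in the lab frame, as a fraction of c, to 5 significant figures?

u ≈ 0.96159c

Compose boost 2: (0.7393 + 0.7689)/(1 + 0.7393×0.7689) = 1.5082/1.568448 = 0.96159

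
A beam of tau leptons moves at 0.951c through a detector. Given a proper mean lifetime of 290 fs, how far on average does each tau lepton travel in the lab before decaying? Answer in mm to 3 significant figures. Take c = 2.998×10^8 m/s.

γ = 1/√(1 − 0.951²) = 3.2342
Dilated lifetime: Δt = γτ₀ = 3.2342 × 290 fs = 937.93 fs
d = vΔt = 0.951c × 937.93 fs = 2.8511×10^8 m/s × 9.3793×10^-13 s = 0.267 mm

d ≈ 0.267 mm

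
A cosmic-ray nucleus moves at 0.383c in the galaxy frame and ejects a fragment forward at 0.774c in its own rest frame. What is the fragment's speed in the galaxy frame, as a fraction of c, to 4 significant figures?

u ≈ 0.8924c

Compose boost 2: (0.774 + 0.383)/(1 + 0.774×0.383) = 1.157/1.29644 = 0.8924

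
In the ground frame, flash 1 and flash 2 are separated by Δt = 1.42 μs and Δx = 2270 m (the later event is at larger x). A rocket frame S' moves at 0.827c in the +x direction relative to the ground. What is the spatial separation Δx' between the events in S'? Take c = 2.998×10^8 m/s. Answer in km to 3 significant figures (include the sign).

Δx' ≈ 3.41 km

γ = 1/√(1 − 0.827²) = 1.7787
Δx' = γ(Δx − vΔt) = 1.7787 × (2270 m − 0.827×(2.998×10^8 m/s)×1.42×10^-6 s)
= 1.7787 × (1917.9 m) = 3.41 km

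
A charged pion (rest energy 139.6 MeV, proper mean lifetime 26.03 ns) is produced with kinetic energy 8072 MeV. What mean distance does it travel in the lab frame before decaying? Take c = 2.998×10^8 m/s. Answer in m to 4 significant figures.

γ = 1 + K/(m₀c²) = 1 + 8072/139.6 = 58.8223
β = √(1 − 1/γ²) = 0.999855
Dilated lifetime: γτ₀ = 58.8223 × 26.03 ns = 1531.15 ns
d = βc·γτ₀ = 0.999855 × (2.998×10^8 m/s) × 1.53115×10^-6 s = 459.0 m

d ≈ 459.0 m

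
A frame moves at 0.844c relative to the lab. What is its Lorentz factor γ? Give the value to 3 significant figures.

γ = 1/√(1 − β²) = 1/√(1 − 0.844²) = 1/√(0.28766) = 1.86

γ ≈ 1.86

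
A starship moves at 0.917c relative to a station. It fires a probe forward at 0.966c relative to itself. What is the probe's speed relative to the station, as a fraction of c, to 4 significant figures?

Relativistic velocity addition: u = (u' + v)/(1 + u'v/c²)
= (0.966 + 0.917)/(1 + 0.966×0.917) = 1.883/1.88582 = 0.9985

u ≈ 0.9985c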